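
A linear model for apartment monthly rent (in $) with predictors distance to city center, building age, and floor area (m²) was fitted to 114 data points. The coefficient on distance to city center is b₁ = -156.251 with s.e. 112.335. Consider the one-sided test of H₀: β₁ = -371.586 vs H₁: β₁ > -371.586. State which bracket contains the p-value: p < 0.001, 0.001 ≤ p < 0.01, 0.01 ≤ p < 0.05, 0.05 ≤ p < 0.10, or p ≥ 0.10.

t = (-156.251 − (-371.586)) / 112.335 = 1.917.
df = n − k − 1 = 114 − 3 − 1 = 110.
One-sided p = P(T_{110} > t) ≈ 0.0289.
So 0.01 ≤ p < 0.05.

0.01 ≤ p < 0.05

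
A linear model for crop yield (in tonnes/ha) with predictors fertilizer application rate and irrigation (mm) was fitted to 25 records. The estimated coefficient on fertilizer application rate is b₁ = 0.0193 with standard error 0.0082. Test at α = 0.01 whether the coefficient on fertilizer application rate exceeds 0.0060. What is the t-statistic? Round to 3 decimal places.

H₀: β₁ = 0.0060 vs H₁: β₁ > 0.0060.
t = (b₁ − β₁⁰)/SE = (0.0193 − 0.0060) / 0.0082 = 1.622.
df = n − k − 1 = 25 − 2 − 1 = 22.
One-sided p ≈ 0.0595, which is ≥ 0.01, so fail to reject H₀.
The data do not give significant evidence that the true slope on fertilizer application rate exceeds 0.0060 tonnes/ha per unit, holding the other predictors fixed.

t = 1.622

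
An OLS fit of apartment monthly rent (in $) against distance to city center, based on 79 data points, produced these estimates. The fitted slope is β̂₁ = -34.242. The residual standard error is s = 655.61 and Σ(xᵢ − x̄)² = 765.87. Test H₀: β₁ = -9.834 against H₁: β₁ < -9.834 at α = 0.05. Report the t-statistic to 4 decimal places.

t = -1.0303

SE(β̂₁) = s/√Sₓₓ = 655.61/√765.87 = 23.6902.
t = (-34.242 − (-9.834)) / 23.6902 = -1.0303.
df = n − 2 = 77.
One-sided p ≈ 0.1530, which is ≥ 0.05, so fail to reject H₀.
The data do not give significant evidence that the true slope on distance to city center is below -9.834 $ per unit.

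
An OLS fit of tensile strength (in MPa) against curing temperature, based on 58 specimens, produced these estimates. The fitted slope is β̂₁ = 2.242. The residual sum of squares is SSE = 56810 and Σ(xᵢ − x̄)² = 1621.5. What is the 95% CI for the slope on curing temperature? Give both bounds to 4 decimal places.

(0.6575, 3.8265)

MSE = SSE/(n − 2) = 56810/56 = 1014.46.
SE(β̂₁) = √(MSE/Sₓₓ) = √(1014.46/1621.5) = 0.79097.
df = n − 2 = 56.
t* = t_{0.025, 56} = 2.003241.
Margin = t* × SE = 2.003241 × 0.79097 = 1.584503.
CI: 2.242 ± 1.584503 → (0.6575, 3.8265).
With 95% confidence, each one-unit increase in curing temperature is associated with a change of between 0.6575 and 3.8265 MPa in tensile strength.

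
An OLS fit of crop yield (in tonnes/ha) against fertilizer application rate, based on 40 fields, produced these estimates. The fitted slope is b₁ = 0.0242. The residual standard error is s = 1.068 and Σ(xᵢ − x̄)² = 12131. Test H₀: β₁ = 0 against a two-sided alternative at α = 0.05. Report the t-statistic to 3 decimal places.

SE(b₁) = s/√Sₓₓ = 1.068/√12131 = 0.00969668.
t = 0.0242 / 0.00969668 = 2.496.
df = n − 2 = 38.
Two-sided p ≈ 0.0170, which is < 0.05, so reject H₀.
There is evidence that fertilizer application rate is associated with crop yield.

t = 2.496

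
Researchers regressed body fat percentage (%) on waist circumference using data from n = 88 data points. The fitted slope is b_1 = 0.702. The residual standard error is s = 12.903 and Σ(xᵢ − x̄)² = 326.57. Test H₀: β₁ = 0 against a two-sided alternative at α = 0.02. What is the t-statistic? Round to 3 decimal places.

SE(b_1) = s/√Sₓₓ = 12.903/√326.57 = 0.714007.
t = 0.702 / 0.714007 = 0.983.
df = n − 2 = 86.
Two-sided p ≈ 0.3283, which is ≥ 0.02, so fail to reject H₀.
The data do not give significant evidence of an association between waist circumference and body fat percentage.

t = 0.983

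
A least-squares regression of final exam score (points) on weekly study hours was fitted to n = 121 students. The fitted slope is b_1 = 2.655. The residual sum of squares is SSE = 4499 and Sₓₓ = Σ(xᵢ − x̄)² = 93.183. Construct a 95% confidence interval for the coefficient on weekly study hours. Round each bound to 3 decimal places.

MSE = SSE/(n − 2) = 4499/119 = 37.8067.
SE(b_1) = √(MSE/Sₓₓ) = √(37.8067/93.183) = 0.636966.
df = n − 2 = 119.
t* = t_{0.025, 119} = 1.9801.
Margin = t* × SE = 1.9801 × 0.636966 = 1.26126.
CI: 2.655 ± 1.26126 → (1.394, 3.916).
With 95% confidence, each one-unit increase in weekly study hours is associated with a change of between 1.394 and 3.916 points in final exam score.

(1.394, 3.916)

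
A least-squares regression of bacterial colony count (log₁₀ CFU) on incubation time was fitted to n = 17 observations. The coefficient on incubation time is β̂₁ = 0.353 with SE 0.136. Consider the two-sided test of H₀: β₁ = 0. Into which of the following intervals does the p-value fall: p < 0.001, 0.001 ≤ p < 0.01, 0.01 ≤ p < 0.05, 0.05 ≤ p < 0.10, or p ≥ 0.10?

t = 0.353 / 0.136 = 2.596.
df = n − 2 = 17 − 2 = 15.
Two-sided p = 2·P(T_{15} > |t|) ≈ 0.0203.
So 0.01 ≤ p < 0.05.

0.01 ≤ p < 0.05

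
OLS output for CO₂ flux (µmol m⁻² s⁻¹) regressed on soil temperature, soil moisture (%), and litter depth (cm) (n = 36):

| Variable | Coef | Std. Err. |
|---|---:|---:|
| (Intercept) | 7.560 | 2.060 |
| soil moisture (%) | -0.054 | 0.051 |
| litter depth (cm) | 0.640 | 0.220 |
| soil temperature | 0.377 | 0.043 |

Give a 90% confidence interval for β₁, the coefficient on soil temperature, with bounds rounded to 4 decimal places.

Read off: b = 0.377, SE = 0.043 for soil temperature.
df = n − k − 1 = 36 − 3 − 1 = 32.
t* = t_{0.05, 32} = 1.693889.
Margin = t* × SE = 1.693889 × 0.043 = 0.072837.
CI: 0.377 ± 0.072837 → (0.3042, 0.4498).

(0.3042, 0.4498)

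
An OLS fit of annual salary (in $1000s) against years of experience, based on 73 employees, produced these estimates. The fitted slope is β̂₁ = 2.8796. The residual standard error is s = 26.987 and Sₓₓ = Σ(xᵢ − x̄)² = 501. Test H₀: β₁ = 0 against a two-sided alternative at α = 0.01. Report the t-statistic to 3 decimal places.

SE(β̂₁) = s/√Sₓₓ = 26.987/√501 = 1.20569.
t = 2.8796 / 1.20569 = 2.388.
df = n − 2 = 71.
Two-sided p ≈ 0.0196, which is ≥ 0.01, so fail to reject H₀.
The data do not give significant evidence of an association between years of experience and annual salary.

t = 2.388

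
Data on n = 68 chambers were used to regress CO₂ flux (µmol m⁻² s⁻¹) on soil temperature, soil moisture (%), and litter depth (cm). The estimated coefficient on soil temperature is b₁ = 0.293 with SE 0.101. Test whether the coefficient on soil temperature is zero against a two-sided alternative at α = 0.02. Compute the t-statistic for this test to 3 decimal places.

H₀: β₁ = 0 vs H₁: β₁ ≠ 0.
t = (b₁ − β₁⁰)/SE = 0.293 / 0.101 = 2.901.
df = n − k − 1 = 68 − 3 − 1 = 64.
Two-sided p ≈ 0.0051, which is < 0.02, so reject H₀.
There is evidence that soil temperature is associated with CO₂ flux, holding the other predictors fixed.

t = 2.901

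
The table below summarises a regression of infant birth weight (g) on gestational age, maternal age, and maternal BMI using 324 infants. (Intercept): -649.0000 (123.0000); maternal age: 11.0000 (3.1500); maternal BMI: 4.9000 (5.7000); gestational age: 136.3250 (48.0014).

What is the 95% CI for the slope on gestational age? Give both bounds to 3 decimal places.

Read off: b = 136.3250, SE = 48.0014 for gestational age.
df = n − k − 1 = 324 − 3 − 1 = 320.
t* = t_{0.025, 320} = 1.967405.
Margin = t* × SE = 1.967405 × 48.0014 = 94.43819.
CI: 136.3250 ± 94.43819 → (41.887, 230.763).

(41.887, 230.763)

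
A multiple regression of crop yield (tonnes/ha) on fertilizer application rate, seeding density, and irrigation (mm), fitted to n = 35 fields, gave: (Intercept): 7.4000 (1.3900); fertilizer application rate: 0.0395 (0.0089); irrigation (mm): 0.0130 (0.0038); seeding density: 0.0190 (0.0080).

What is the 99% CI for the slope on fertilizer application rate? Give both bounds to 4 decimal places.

Read off: b = 0.0395, SE = 0.0089 for fertilizer application rate.
df = n − k − 1 = 35 − 3 − 1 = 31.
t* = t_{0.005, 31} = 2.744042.
Margin = t* × SE = 2.744042 × 0.0089 = 0.024422.
CI: 0.0395 ± 0.024422 → (0.0151, 0.0639).

(0.0151, 0.0639)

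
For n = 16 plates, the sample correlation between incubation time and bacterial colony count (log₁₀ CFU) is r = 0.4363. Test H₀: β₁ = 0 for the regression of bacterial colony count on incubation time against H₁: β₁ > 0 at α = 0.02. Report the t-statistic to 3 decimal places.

t = r·√(n − 2)/√(1 − r²) = 0.4363·√14/√0.809642 = 1.814.
df = n − 2 = 14.
One-sided p ≈ 0.0456, which is ≥ 0.02, so fail to reject H₀.
The data do not give significant evidence of a linear association between incubation time and bacterial colony count.

t = 1.814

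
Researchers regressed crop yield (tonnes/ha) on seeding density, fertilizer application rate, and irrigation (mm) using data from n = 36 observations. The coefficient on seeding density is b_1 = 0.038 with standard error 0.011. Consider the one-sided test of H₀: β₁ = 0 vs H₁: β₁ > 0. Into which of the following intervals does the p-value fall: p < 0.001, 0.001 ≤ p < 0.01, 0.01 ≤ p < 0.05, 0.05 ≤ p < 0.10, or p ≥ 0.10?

t = 0.038 / 0.011 = 3.455.
df = n − k − 1 = 36 − 3 − 1 = 32.
One-sided p = P(T_{32} > t) ≈ 0.0008.
So p < 0.001.

p < 0.001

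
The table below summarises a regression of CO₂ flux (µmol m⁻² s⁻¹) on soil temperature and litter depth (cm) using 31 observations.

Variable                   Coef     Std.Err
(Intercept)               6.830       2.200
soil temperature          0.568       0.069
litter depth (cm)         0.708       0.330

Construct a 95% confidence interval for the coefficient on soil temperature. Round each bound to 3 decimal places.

Read off: b = 0.568, SE = 0.069 for soil temperature.
df = n − k − 1 = 31 − 2 − 1 = 28.
t* = t_{0.025, 28} = 2.048407.
Margin = t* × SE = 2.048407 × 0.069 = 0.14134.
CI: 0.568 ± 0.14134 → (0.427, 0.709).

(0.427, 0.709)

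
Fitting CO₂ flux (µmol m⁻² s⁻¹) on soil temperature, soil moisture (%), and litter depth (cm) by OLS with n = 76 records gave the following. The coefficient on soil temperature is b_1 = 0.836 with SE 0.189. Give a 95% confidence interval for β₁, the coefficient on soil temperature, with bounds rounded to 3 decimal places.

df = n − k − 1 = 76 − 3 − 1 = 72.
t* = t_{0.025, 72} = 1.993464.
Margin = t* × SE = 1.993464 × 0.189 = 0.37676.
CI: 0.836 ± 0.37676 → (0.459, 1.213).
With 95% confidence, each one-unit increase in soil temperature is associated with a change of between 0.459 and 1.213 µmol m⁻² s⁻¹ in CO₂ flux, holding the other predictors fixed.

(0.459, 1.213)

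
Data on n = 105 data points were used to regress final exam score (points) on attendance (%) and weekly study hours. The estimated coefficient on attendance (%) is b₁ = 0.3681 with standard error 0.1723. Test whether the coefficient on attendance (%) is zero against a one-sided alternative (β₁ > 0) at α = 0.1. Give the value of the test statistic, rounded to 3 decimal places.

H₀: β₁ = 0 vs H₁: β₁ > 0.
t = (b₁ − β₁⁰)/SE = 0.3681 / 0.1723 = 2.136.
df = n − k − 1 = 105 − 2 − 1 = 102.
One-sided p ≈ 0.0175, which is < 0.1, so reject H₀.
There is evidence that the true slope on attendance (%) is positive, holding the other predictors fixed.

t = 2.136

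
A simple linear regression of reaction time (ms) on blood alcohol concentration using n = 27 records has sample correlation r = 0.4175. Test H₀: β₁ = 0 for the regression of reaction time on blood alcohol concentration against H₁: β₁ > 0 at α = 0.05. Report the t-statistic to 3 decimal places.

t = 2.297

t = r·√(n − 2)/√(1 − r²) = 0.4175·√25/√0.825694 = 2.297.
df = n − 2 = 25.
One-sided p ≈ 0.0151, which is < 0.05, so reject H₀.
There is evidence of a linear association between blood alcohol concentration and reaction time.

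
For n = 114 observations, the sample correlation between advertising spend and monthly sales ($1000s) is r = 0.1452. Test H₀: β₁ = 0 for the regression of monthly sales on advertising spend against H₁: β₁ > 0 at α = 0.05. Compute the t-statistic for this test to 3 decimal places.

t = r·√(n − 2)/√(1 − r²) = 0.1452·√112/√0.978917 = 1.553.
df = n − 2 = 112.
One-sided p ≈ 0.0616, which is ≥ 0.05, so fail to reject H₀.
The data do not give significant evidence of a linear association between advertising spend and monthly sales.

t = 1.553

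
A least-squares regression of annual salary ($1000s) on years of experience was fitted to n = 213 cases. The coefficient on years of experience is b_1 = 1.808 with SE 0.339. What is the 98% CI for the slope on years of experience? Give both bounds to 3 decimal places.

df = n − 2 = 213 − 2 = 211.
t* = t_{0.01, 211} = 2.34415.
Margin = t* × SE = 2.34415 × 0.339 = 0.79467.
CI: 1.808 ± 0.79467 → (1.013, 2.603).
With 98% confidence, each one-unit increase in years of experience is associated with a change of between 1.013 and 2.603 $1000s in annual salary.

(1.013, 2.603)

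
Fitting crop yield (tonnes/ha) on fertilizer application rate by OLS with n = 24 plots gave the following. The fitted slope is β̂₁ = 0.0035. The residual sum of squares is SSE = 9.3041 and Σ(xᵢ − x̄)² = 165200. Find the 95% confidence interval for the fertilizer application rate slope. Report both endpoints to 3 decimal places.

(0.000, 0.007)

MSE = SSE/(n − 2) = 9.3041/22 = 0.422914.
SE(β̂₁) = √(MSE/Sₓₓ) = √(0.422914/165200) = 0.0016.
df = n − 2 = 22.
t* = t_{0.025, 22} = 2.073873.
Margin = t* × SE = 2.073873 × 0.0016 = 0.00332.
CI: 0.0035 ± 0.00332 → (0.000, 0.007).
With 95% confidence, each one-unit increase in fertilizer application rate is associated with a change of between 0.000 and 0.007 tonnes/ha in crop yield.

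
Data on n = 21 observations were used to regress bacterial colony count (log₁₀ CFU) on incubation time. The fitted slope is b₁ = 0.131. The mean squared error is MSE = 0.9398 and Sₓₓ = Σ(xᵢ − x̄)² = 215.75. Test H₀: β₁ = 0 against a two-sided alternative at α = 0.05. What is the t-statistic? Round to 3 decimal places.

SE(b₁) = √(MSE/Sₓₓ) = √(0.9398/215.75) = 0.0659998.
t = 0.131 / 0.0659998 = 1.985.
df = n − 2 = 19.
Two-sided p ≈ 0.0618, which is ≥ 0.05, so fail to reject H₀.
The data do not give significant evidence of an association between incubation time and bacterial colony count.

t = 1.985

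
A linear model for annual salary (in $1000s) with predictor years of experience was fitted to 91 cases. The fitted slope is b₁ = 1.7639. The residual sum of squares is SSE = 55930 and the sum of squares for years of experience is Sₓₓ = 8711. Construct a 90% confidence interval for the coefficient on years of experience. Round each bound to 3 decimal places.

MSE = SSE/(n − 2) = 55930/89 = 628.427.
SE(b₁) = √(MSE/Sₓₓ) = √(628.427/8711) = 0.268592.
df = n − 2 = 89.
t* = t_{0.05, 89} = 1.662155.
Margin = t* × SE = 1.662155 × 0.268592 = 0.44644.
CI: 1.7639 ± 0.44644 → (1.317, 2.210).
With 90% confidence, each one-unit increase in years of experience is associated with a change of between 1.317 and 2.210 $1000s in annual salary.

(1.317, 2.210)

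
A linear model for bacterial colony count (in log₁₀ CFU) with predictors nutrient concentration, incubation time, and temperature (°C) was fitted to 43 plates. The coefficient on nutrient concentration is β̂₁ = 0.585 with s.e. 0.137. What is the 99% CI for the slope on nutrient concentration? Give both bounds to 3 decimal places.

(0.214, 0.956)

df = n − k − 1 = 43 − 3 − 1 = 39.
t* = t_{0.005, 39} = 2.707913.
Margin = t* × SE = 2.707913 × 0.137 = 0.37098.
CI: 0.585 ± 0.37098 → (0.214, 0.956).
With 99% confidence, each one-unit increase in nutrient concentration is associated with a change of between 0.214 and 0.956 log₁₀ CFU in bacterial colony count, holding the other predictors fixed.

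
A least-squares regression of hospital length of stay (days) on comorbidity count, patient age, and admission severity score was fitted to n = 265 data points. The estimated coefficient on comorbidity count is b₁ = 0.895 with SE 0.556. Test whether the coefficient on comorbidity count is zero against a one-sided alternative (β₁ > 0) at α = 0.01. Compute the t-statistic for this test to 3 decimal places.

t = 1.610

H₀: β₁ = 0 vs H₁: β₁ > 0.
t = (b₁ − β₁⁰)/SE = 0.895 / 0.556 = 1.610.
df = n − k − 1 = 265 − 3 − 1 = 261.
One-sided p ≈ 0.0543, which is ≥ 0.01, so fail to reject H₀.
The data do not give significant evidence that the true slope on comorbidity count is positive, holding the other predictors fixed.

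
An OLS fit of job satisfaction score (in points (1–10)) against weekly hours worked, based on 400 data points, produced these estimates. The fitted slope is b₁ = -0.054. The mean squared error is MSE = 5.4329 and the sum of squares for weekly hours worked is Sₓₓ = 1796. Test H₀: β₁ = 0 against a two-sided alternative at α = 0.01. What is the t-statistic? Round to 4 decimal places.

SE(b₁) = √(MSE/Sₓₓ) = √(5.4329/1796) = 0.055.
t = -0.054 / 0.055 = -0.9818.
df = n − 2 = 398.
Two-sided p ≈ 0.3268, which is ≥ 0.01, so fail to reject H₀.
The data do not give significant evidence of an association between weekly hours worked and job satisfaction score.

t = -0.9818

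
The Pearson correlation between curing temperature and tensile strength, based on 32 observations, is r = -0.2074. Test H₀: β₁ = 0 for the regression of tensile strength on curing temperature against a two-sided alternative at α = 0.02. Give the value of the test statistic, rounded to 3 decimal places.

t = -1.161

t = r·√(n − 2)/√(1 − r²) = -0.2074·√30/√0.956985 = -1.161.
df = n − 2 = 30.
Two-sided p ≈ 0.2547, which is ≥ 0.02, so fail to reject H₀.
The data do not give significant evidence of a linear association between curing temperature and tensile strength.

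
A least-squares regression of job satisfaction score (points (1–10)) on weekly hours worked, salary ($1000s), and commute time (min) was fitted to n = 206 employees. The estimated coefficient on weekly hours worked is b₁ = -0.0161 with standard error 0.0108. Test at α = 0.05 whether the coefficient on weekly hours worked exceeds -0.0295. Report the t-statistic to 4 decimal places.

t = 1.2407

H₀: β₁ = -0.0295 vs H₁: β₁ > -0.0295.
t = (b₁ − β₁⁰)/SE = (-0.0161 − (-0.0295)) / 0.0108 = 1.2407.
df = n − k − 1 = 206 − 3 − 1 = 202.
One-sided p ≈ 0.1081, which is ≥ 0.05, so fail to reject H₀.
The data do not give significant evidence that the true slope on weekly hours worked exceeds -0.0295 points (1–10) per unit, holding the other predictors fixed.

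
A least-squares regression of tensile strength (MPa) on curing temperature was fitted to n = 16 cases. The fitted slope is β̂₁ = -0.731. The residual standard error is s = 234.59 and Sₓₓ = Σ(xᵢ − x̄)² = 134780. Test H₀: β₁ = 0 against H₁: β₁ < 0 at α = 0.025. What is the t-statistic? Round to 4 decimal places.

t = -1.1440

SE(β̂₁) = s/√Sₓₓ = 234.59/√134780 = 0.638994.
t = -0.731 / 0.638994 = -1.1440.
df = n − 2 = 14.
One-sided p ≈ 0.1359, which is ≥ 0.025, so fail to reject H₀.
The data do not give significant evidence that the true slope on curing temperature is negative.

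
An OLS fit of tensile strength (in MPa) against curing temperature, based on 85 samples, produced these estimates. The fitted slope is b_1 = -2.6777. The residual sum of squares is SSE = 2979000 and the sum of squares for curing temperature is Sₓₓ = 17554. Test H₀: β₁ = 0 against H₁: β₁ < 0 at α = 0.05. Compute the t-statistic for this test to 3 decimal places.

MSE = SSE/(n − 2) = 2979000/83 = 35891.6.
SE(b_1) = √(MSE/Sₓₓ) = √(35891.6/17554) = 1.42991.
t = -2.6777 / 1.42991 = -1.873.
df = n − 2 = 83.
One-sided p ≈ 0.0323, which is < 0.05, so reject H₀.
There is evidence that the true slope on curing temperature is negative.

t = -1.873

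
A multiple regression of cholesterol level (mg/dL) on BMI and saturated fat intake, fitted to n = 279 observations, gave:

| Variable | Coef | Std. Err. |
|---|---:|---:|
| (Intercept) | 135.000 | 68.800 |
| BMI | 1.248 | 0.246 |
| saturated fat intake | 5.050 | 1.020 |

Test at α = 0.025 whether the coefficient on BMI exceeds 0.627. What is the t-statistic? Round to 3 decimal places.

t = 2.524

Read off: b = 1.248, SE = 0.246 for BMI.
H₀: β₁ = 0.627 vs H₁: β₁ > 0.627.
t = (1.248 − 0.627) / 0.246 = 2.524.
df = n − k − 1 = 279 − 2 − 1 = 276.
One-sided p ≈ 0.0061, which is < 0.025, so reject H₀.
There is evidence that the true slope on BMI exceeds 0.627 mg/dL per unit, holding the other predictors fixed.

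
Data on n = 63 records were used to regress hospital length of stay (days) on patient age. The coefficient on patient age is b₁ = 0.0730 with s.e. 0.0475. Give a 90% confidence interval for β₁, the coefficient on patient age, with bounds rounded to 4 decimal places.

(-0.0063, 0.1523)

df = n − 2 = 63 − 2 = 61.
t* = t_{0.05, 61} = 1.670219.
Margin = t* × SE = 1.670219 × 0.0475 = 0.079335.
CI: 0.0730 ± 0.079335 → (-0.0063, 0.1523).
With 90% confidence, each one-unit increase in patient age is associated with a change of between -0.0063 and 0.1523 days in hospital length of stay.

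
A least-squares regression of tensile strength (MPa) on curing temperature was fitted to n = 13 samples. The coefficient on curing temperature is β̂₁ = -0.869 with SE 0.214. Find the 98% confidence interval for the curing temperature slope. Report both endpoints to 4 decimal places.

df = n − 2 = 13 − 2 = 11.
t* = t_{0.01, 11} = 2.718079.
Margin = t* × SE = 2.718079 × 0.214 = 0.581669.
CI: -0.869 ± 0.581669 → (-1.4507, -0.2873).
With 98% confidence, each one-unit increase in curing temperature is associated with a change of between -1.4507 and -0.2873 MPa in tensile strength.

(-1.4507, -0.2873)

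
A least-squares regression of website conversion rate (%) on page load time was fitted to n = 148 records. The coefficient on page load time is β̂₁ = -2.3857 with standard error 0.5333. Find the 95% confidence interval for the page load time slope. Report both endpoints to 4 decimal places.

df = n − 2 = 148 − 2 = 146.
t* = t_{0.025, 146} = 1.976346.
Margin = t* × SE = 1.976346 × 0.5333 = 1.053985.
CI: -2.3857 ± 1.053985 → (-3.4397, -1.3317).
With 95% confidence, each one-unit increase in page load time is associated with a change of between -3.4397 and -1.3317 % in website conversion rate.

(-3.4397, -1.3317)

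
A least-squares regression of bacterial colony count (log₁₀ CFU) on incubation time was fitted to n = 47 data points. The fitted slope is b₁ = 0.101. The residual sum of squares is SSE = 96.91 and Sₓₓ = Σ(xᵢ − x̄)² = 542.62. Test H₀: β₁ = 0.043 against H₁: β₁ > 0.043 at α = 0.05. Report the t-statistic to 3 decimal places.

t = 0.921

MSE = SSE/(n − 2) = 96.91/45 = 2.15356.
SE(b₁) = √(MSE/Sₓₓ) = √(2.15356/542.62) = 0.0629985.
t = (0.101 − 0.043) / 0.0629985 = 0.921.
df = n − 2 = 45.
One-sided p ≈ 0.1811, which is ≥ 0.05, so fail to reject H₀.
The data do not give significant evidence that the true slope on incubation time exceeds 0.043 log₁₀ CFU per unit.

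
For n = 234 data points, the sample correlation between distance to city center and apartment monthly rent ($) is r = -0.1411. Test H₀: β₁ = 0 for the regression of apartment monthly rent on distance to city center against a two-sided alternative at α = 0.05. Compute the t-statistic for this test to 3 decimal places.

t = -2.171

t = r·√(n − 2)/√(1 − r²) = -0.1411·√232/√0.980091 = -2.171.
df = n − 2 = 232.
Two-sided p ≈ 0.0310, which is < 0.05, so reject H₀.
There is evidence of a linear association between distance to city center and apartment monthly rent.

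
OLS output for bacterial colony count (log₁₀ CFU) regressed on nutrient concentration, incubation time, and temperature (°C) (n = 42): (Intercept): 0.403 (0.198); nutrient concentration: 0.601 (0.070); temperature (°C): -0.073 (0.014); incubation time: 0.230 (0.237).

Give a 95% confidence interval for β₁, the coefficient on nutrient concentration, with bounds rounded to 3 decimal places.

(0.459, 0.743)

Read off: b = 0.601, SE = 0.070 for nutrient concentration.
df = n − k − 1 = 42 − 3 − 1 = 38.
t* = t_{0.025, 38} = 2.024394.
Margin = t* × SE = 2.024394 × 0.070 = 0.14171.
CI: 0.601 ± 0.14171 → (0.459, 0.743).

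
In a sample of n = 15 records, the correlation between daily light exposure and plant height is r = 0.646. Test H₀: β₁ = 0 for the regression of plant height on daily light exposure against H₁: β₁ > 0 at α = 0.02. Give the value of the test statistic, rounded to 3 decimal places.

t = r·√(n − 2)/√(1 − r²) = 0.646·√13/√0.582684 = 3.051.
df = n − 2 = 13.
One-sided p ≈ 0.0046, which is < 0.02, so reject H₀.
There is evidence of a linear association between daily light exposure and plant height.

t = 3.051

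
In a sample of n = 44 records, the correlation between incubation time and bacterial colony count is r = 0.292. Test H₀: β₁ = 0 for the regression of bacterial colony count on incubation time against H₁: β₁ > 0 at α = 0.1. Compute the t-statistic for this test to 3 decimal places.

t = 1.979

t = r·√(n − 2)/√(1 − r²) = 0.292·√42/√0.914736 = 1.979.
df = n − 2 = 42.
One-sided p ≈ 0.0272, which is < 0.1, so reject H₀.
There is evidence of a linear association between incubation time and bacterial colony count.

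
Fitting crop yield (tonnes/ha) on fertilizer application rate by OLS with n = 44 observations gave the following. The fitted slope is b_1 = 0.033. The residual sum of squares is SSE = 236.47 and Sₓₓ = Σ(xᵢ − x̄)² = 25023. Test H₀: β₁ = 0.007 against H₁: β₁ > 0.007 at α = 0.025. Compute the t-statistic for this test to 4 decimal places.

MSE = SSE/(n − 2) = 236.47/42 = 5.63024.
SE(b_1) = √(MSE/Sₓₓ) = √(5.63024/25023) = 0.0150001.
t = (0.033 − 0.007) / 0.0150001 = 1.7333.
df = n − 2 = 42.
One-sided p ≈ 0.0452, which is ≥ 0.025, so fail to reject H₀.
The data do not give significant evidence that the true slope on fertilizer application rate exceeds 0.007 tonnes/ha per unit.

t = 1.7333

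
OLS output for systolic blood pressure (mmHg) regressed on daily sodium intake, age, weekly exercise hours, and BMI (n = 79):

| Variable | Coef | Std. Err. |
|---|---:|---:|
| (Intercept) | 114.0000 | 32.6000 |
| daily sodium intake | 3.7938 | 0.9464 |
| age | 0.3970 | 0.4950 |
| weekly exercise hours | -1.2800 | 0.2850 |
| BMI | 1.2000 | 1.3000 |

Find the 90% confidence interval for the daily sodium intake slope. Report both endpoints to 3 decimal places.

Read off: b = 3.7938, SE = 0.9464 for daily sodium intake.
df = n − k − 1 = 79 − 4 − 1 = 74.
t* = t_{0.05, 74} = 1.665707.
Margin = t* × SE = 1.665707 × 0.9464 = 1.57643.
CI: 3.7938 ± 1.57643 → (2.217, 5.370).

(2.217, 5.370)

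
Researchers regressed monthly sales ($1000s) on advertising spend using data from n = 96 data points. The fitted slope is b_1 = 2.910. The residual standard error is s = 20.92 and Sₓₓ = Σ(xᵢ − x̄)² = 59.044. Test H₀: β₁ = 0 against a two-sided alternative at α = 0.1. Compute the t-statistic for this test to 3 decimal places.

t = 1.069

SE(b_1) = s/√Sₓₓ = 20.92/√59.044 = 2.72254.
t = 2.910 / 2.72254 = 1.069.
df = n − 2 = 94.
Two-sided p ≈ 0.2879, which is ≥ 0.1, so fail to reject H₀.
The data do not give significant evidence of an association between advertising spend and monthly sales.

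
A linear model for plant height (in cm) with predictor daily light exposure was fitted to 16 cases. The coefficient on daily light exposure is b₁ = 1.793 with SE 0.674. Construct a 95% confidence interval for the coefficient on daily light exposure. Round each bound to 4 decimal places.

(0.3474, 3.2386)

df = n − 2 = 16 − 2 = 14.
t* = t_{0.025, 14} = 2.144787.
Margin = t* × SE = 2.144787 × 0.674 = 1.445586.
CI: 1.793 ± 1.445586 → (0.3474, 3.2386).
With 95% confidence, each one-unit increase in daily light exposure is associated with a change of between 0.3474 and 3.2386 cm in plant height.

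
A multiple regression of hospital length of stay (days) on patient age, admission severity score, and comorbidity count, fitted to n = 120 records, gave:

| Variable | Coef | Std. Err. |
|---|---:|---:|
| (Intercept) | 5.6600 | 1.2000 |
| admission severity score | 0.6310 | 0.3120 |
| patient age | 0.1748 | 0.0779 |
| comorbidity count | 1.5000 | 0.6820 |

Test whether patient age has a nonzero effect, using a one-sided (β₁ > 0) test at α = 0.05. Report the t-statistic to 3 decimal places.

Read off: b = 0.1748, SE = 0.0779 for patient age.
H₀: β₁ = 0 vs H₁: β₁ > 0.
t = 0.1748 / 0.0779 = 2.244.
df = n − k − 1 = 120 − 3 − 1 = 116.
One-sided p ≈ 0.0134, which is < 0.05, so reject H₀.
There is evidence that the true slope on patient age is positive, holding the other predictors fixed.

t = 2.244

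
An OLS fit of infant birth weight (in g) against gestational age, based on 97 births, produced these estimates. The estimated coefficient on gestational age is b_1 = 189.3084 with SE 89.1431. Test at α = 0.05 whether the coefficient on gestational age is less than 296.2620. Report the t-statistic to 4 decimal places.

t = -1.1998

H₀: β₁ = 296.2620 vs H₁: β₁ < 296.2620.
t = (b_1 − β₁⁰)/SE = (189.3084 − 296.2620) / 89.1431 = -1.1998.
df = n − 2 = 97 − 2 = 95.
One-sided p ≈ 0.1166, which is ≥ 0.05, so fail to reject H₀.
The data do not give significant evidence that the true slope on gestational age is below 296.2620 g per unit.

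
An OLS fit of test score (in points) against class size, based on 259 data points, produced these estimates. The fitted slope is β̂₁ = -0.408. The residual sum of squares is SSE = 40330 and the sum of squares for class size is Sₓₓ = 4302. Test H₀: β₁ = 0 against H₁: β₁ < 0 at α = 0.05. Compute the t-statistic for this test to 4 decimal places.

MSE = SSE/(n − 2) = 40330/257 = 156.926.
SE(β̂₁) = √(MSE/Sₓₓ) = √(156.926/4302) = 0.190991.
t = -0.408 / 0.190991 = -2.1362.
df = n − 2 = 257.
One-sided p ≈ 0.0168, which is < 0.05, so reject H₀.
There is evidence that the true slope on class size is negative.

t = -2.1362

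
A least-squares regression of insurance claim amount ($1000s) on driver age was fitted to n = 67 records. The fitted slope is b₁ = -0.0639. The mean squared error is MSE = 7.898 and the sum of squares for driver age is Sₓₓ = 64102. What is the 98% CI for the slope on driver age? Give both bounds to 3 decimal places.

(-0.090, -0.037)

SE(b₁) = √(MSE/Sₓₓ) = √(7.898/64102) = 0.0111.
df = n − 2 = 65.
t* = t_{0.01, 65} = 2.385097.
Margin = t* × SE = 2.385097 × 0.0111 = 0.02647.
CI: -0.0639 ± 0.02647 → (-0.090, -0.037).
With 98% confidence, each one-unit increase in driver age is associated with a change of between -0.090 and -0.037 $1000s in insurance claim amount.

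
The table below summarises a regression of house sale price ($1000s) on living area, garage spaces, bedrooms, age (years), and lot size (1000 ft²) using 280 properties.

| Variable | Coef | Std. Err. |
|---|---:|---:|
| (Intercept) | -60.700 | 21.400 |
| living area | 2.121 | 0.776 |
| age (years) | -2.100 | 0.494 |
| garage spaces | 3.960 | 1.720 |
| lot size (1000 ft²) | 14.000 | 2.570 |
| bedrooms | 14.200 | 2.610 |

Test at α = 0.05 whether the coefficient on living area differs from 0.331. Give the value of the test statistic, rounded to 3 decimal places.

Read off: b = 2.121, SE = 0.776 for living area.
H₀: β₁ = 0.331 vs H₁: β₁ ≠ 0.331.
t = (2.121 − 0.331) / 0.776 = 2.307.
df = n − k − 1 = 280 − 5 − 1 = 274.
Two-sided p ≈ 0.0218, which is < 0.05, so reject H₀.
There is evidence that the true slope on living area differs from 0.331 $1000s per unit, holding the other predictors fixed.

t = 2.307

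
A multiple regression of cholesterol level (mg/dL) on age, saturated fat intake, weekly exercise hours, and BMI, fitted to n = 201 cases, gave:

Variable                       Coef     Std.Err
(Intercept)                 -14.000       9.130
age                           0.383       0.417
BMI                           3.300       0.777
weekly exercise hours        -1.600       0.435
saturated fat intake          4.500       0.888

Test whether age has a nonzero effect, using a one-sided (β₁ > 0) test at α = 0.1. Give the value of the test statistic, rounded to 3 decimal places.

Read off: b = 0.383, SE = 0.417 for age.
H₀: β₁ = 0 vs H₁: β₁ > 0.
t = 0.383 / 0.417 = 0.918.
df = n − k − 1 = 201 − 4 − 1 = 196.
One-sided p ≈ 0.1798, which is ≥ 0.1, so fail to reject H₀.
The data do not give significant evidence that the true slope on age is positive, holding the other predictors fixed.

t = 0.918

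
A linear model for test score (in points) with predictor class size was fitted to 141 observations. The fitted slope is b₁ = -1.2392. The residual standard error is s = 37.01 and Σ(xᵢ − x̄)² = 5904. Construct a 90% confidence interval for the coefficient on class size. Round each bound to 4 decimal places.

(-2.0368, -0.4416)

SE(b₁) = s/√Sₓₓ = 37.01/√5904 = 0.481666.
df = n − 2 = 139.
t* = t_{0.05, 139} = 1.65589.
Margin = t* × SE = 1.65589 × 0.481666 = 0.797586.
CI: -1.2392 ± 0.797586 → (-2.0368, -0.4416).
With 90% confidence, each one-unit increase in class size is associated with a change of between -2.0368 and -0.4416 points in test score.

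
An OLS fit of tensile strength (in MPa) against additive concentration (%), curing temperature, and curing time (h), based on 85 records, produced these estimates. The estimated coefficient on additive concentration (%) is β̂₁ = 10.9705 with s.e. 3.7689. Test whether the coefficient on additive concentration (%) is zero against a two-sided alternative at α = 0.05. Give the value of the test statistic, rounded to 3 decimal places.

t = 2.911

H₀: β₁ = 0 vs H₁: β₁ ≠ 0.
t = (β̂₁ − β₁⁰)/SE = 10.9705 / 3.7689 = 2.911.
df = n − k − 1 = 85 − 3 − 1 = 81.
Two-sided p ≈ 0.0047, which is < 0.05, so reject H₀.
There is evidence that additive concentration (%) is associated with tensile strength, holding the other predictors fixed.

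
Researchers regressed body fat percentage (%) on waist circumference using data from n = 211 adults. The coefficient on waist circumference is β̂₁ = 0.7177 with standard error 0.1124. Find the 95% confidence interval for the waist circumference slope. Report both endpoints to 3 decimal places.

(0.496, 0.939)

df = n − 2 = 211 − 2 = 209.
t* = t_{0.025, 209} = 1.971379.
Margin = t* × SE = 1.971379 × 0.1124 = 0.22158.
CI: 0.7177 ± 0.22158 → (0.496, 0.939).
With 95% confidence, each one-unit increase in waist circumference is associated with a change of between 0.496 and 0.939 % in body fat percentage.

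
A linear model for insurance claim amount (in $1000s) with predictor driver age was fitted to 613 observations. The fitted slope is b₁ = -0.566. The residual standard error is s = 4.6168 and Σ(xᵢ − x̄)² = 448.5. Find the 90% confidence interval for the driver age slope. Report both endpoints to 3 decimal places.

(-0.925, -0.207)

SE(b₁) = s/√Sₓₓ = 4.6168/√448.5 = 0.218002.
df = n − 2 = 611.
t* = t_{0.05, 611} = 1.647351.
Margin = t* × SE = 1.647351 × 0.218002 = 0.35913.
CI: -0.566 ± 0.35913 → (-0.925, -0.207).
With 90% confidence, each one-unit increase in driver age is associated with a change of between -0.925 and -0.207 $1000s in insurance claim amount.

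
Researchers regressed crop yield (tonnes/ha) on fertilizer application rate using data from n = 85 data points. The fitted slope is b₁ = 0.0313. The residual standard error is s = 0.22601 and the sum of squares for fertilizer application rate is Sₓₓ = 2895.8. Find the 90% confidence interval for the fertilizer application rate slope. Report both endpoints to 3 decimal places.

(0.024, 0.038)

SE(b₁) = s/√Sₓₓ = 0.22601/√2895.8 = 0.00419994.
df = n − 2 = 83.
t* = t_{0.05, 83} = 1.66342.
Margin = t* × SE = 1.66342 × 0.00419994 = 0.00699.
CI: 0.0313 ± 0.00699 → (0.024, 0.038).
With 90% confidence, each one-unit increase in fertilizer application rate is associated with a change of between 0.024 and 0.038 tonnes/ha in crop yield.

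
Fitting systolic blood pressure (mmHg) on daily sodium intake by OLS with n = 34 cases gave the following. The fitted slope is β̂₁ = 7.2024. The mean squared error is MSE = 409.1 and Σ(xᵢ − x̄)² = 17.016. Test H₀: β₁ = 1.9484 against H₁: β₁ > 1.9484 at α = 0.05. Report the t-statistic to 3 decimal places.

t = 1.072

SE(β̂₁) = √(MSE/Sₓₓ) = √(409.1/17.016) = 4.90327.
t = (7.2024 − 1.9484) / 4.90327 = 1.072.
df = n − 2 = 32.
One-sided p ≈ 0.1460, which is ≥ 0.05, so fail to reject H₀.
The data do not give significant evidence that the true slope on daily sodium intake exceeds 1.9484 mmHg per unit.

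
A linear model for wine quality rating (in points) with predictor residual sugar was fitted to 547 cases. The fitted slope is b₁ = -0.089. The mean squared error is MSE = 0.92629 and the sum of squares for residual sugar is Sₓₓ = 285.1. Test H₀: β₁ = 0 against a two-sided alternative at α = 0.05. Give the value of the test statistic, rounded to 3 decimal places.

t = -1.561

SE(b₁) = √(MSE/Sₓₓ) = √(0.92629/285.1) = 0.057.
t = -0.089 / 0.057 = -1.561.
df = n − 2 = 545.
Two-sided p ≈ 0.1190, which is ≥ 0.05, so fail to reject H₀.
The data do not give significant evidence of an association between residual sugar and wine quality rating.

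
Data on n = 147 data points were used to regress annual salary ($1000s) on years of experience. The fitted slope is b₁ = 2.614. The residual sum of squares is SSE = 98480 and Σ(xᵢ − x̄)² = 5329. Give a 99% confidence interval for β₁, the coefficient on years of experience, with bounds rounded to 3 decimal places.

MSE = SSE/(n − 2) = 98480/145 = 679.172.
SE(b₁) = √(MSE/Sₓₓ) = √(679.172/5329) = 0.356999.
df = n − 2 = 145.
t* = t_{0.005, 145} = 2.610161.
Margin = t* × SE = 2.610161 × 0.356999 = 0.93183.
CI: 2.614 ± 0.93183 → (1.682, 3.546).
With 99% confidence, each one-unit increase in years of experience is associated with a change of between 1.682 and 3.546 $1000s in annual salary.

(1.682, 3.546)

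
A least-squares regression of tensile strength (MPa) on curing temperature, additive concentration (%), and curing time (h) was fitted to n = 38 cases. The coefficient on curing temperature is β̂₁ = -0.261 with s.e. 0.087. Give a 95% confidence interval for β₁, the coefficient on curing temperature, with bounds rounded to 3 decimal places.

(-0.438, -0.084)

df = n − k − 1 = 38 − 3 − 1 = 34.
t* = t_{0.025, 34} = 2.032245.
Margin = t* × SE = 2.032245 × 0.087 = 0.17681.
CI: -0.261 ± 0.17681 → (-0.438, -0.084).
With 95% confidence, each one-unit increase in curing temperature is associated with a change of between -0.438 and -0.084 MPa in tensile strength, holding the other predictors fixed.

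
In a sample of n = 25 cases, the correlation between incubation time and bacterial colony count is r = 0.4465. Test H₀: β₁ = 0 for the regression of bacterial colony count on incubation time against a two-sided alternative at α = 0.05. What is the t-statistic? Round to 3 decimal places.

t = 2.393

t = r·√(n − 2)/√(1 − r²) = 0.4465·√23/√0.800638 = 2.393.
df = n − 2 = 23.
Two-sided p ≈ 0.0253, which is < 0.05, so reject H₀.
There is evidence of a linear association between incubation time and bacterial colony count.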